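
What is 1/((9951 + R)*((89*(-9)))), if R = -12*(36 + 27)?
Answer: -1/7365195 ≈ -1.3577e-7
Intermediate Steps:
R = -756 (R = -12*63 = -756)
1/((9951 + R)*((89*(-9)))) = 1/((9951 - 756)*((89*(-9)))) = 1/(9195*(-801)) = (1/9195)*(-1/801) = -1/7365195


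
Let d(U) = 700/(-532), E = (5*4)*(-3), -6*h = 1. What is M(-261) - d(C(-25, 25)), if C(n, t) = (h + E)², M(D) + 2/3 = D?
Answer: -14840/57 ≈ -260.35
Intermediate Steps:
h = -⅙ (h = -⅙*1 = -⅙ ≈ -0.16667)
E = -60 (E = 20*(-3) = -60)
M(D) = -⅔ + D
C(n, t) = 130321/36 (C(n, t) = (-⅙ - 60)² = (-361/6)² = 130321/36)
d(U) = -25/19 (d(U) = 700*(-1/532) = -25/19)
M(-261) - d(C(-25, 25)) = (-⅔ - 261) - 1*(-25/19) = -785/3 + 25/19 = -14840/57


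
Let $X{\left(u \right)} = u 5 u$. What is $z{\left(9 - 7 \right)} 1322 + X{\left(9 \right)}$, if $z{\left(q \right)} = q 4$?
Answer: $10981$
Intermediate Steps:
$z{\left(q \right)} = 4 q$
$X{\left(u \right)} = 5 u^{2}$ ($X{\left(u \right)} = 5 u u = 5 u^{2}$)
$z{\left(9 - 7 \right)} 1322 + X{\left(9 \right)} = 4 \left(9 - 7\right) 1322 + 5 \cdot 9^{2} = 4 \cdot 2 \cdot 1322 + 5 \cdot 81 = 8 \cdot 1322 + 405 = 10576 + 405 = 10981$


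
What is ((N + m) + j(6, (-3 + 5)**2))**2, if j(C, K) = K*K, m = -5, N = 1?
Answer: 144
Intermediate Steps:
j(C, K) = K**2
((N + m) + j(6, (-3 + 5)**2))**2 = ((1 - 5) + ((-3 + 5)**2)**2)**2 = (-4 + (2**2)**2)**2 = (-4 + 4**2)**2 = (-4 + 16)**2 = 12**2 = 144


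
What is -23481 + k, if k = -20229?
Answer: -43710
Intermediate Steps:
-23481 + k = -23481 - 20229 = -43710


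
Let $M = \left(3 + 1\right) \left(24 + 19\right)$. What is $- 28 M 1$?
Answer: $-4816$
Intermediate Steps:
$M = 172$ ($M = 4 \cdot 43 = 172$)
$- 28 M 1 = \left(-28\right) 172 \cdot 1 = \left(-4816\right) 1 = -4816$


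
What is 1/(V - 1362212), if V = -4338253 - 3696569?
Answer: -1/9397034 ≈ -1.0642e-7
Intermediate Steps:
V = -8034822
1/(V - 1362212) = 1/(-8034822 - 1362212) = 1/(-9397034) = -1/9397034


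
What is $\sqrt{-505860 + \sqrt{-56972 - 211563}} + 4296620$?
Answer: $4296620 + \sqrt{-505860 + i \sqrt{268535}} \approx 4.2966 \cdot 10^{6} + 711.24 i$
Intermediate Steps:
$\sqrt{-505860 + \sqrt{-56972 - 211563}} + 4296620 = \sqrt{-505860 + \sqrt{-268535}} + 4296620 = \sqrt{-505860 + i \sqrt{268535}} + 4296620 = 4296620 + \sqrt{-505860 + i \sqrt{268535}}$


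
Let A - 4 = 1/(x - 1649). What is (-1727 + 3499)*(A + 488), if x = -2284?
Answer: 3428882020/3933 ≈ 8.7182e+5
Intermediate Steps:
A = 15731/3933 (A = 4 + 1/(-2284 - 1649) = 4 + 1/(-3933) = 4 - 1/3933 = 15731/3933 ≈ 3.9997)
(-1727 + 3499)*(A + 488) = (-1727 + 3499)*(15731/3933 + 488) = 1772*(1935035/3933) = 3428882020/3933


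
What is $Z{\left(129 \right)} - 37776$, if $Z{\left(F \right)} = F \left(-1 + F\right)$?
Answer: $-21264$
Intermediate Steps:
$Z{\left(129 \right)} - 37776 = 129 \left(-1 + 129\right) - 37776 = 129 \cdot 128 - 37776 = 16512 - 37776 = -21264$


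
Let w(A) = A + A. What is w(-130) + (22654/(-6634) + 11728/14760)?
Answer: -1607200493/6119865 ≈ -262.62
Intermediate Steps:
w(A) = 2*A
w(-130) + (22654/(-6634) + 11728/14760) = 2*(-130) + (22654/(-6634) + 11728/14760) = -260 + (22654*(-1/6634) + 11728*(1/14760)) = -260 + (-11327/3317 + 1466/1845) = -260 - 16035593/6119865 = -1607200493/6119865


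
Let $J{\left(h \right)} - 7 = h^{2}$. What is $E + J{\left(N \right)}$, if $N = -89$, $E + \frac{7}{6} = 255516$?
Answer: $\frac{1580657}{6} \approx 2.6344 \cdot 10^{5}$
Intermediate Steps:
$E = \frac{1533089}{6}$ ($E = - \frac{7}{6} + 255516 = \frac{1533089}{6} \approx 2.5551 \cdot 10^{5}$)
$J{\left(h \right)} = 7 + h^{2}$
$E + J{\left(N \right)} = \frac{1533089}{6} + \left(7 + \left(-89\right)^{2}\right) = \frac{1533089}{6} + \left(7 + 7921\right) = \frac{1533089}{6} + 7928 = \frac{1580657}{6}$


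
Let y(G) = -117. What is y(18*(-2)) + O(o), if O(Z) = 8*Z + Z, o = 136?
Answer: 1107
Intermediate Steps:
O(Z) = 9*Z
y(18*(-2)) + O(o) = -117 + 9*136 = -117 + 1224 = 1107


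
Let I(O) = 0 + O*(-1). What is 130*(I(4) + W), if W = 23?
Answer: 2470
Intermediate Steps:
I(O) = -O (I(O) = 0 - O = -O)
130*(I(4) + W) = 130*(-1*4 + 23) = 130*(-4 + 23) = 130*19 = 2470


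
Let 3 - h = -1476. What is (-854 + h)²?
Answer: 390625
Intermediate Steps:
h = 1479 (h = 3 - 1*(-1476) = 3 + 1476 = 1479)
(-854 + h)² = (-854 + 1479)² = 625² = 390625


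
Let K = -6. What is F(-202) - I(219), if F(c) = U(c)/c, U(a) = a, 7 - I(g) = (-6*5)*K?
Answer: 174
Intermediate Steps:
I(g) = -173 (I(g) = 7 - (-6*5)*(-6) = 7 - (-30)*(-6) = 7 - 1*180 = 7 - 180 = -173)
F(c) = 1 (F(c) = c/c = 1)
F(-202) - I(219) = 1 - 1*(-173) = 1 + 173 = 174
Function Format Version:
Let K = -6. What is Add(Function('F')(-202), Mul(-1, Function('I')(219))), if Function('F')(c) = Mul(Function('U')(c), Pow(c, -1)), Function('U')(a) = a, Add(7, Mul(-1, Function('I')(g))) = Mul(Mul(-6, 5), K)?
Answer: 174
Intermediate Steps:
Function('I')(g) = -173 (Function('I')(g) = Add(7, Mul(-1, Mul(Mul(-6, 5), -6))) = Add(7, Mul(-1, Mul(-30, -6))) = Add(7, Mul(-1, 180)) = Add(7, -180) = -173)
Function('F')(c) = 1 (Function('F')(c) = Mul(c, Pow(c, -1)) = 1)
Add(Function('F')(-202), Mul(-1, Function('I')(219))) = Add(1, Mul(-1, -173)) = Add(1, 173) = 174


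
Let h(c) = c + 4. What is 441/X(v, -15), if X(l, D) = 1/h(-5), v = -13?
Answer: -441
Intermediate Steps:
h(c) = 4 + c
X(l, D) = -1 (X(l, D) = 1/(4 - 5) = 1/(-1) = -1)
441/X(v, -15) = 441/(-1) = 441*(-1) = -441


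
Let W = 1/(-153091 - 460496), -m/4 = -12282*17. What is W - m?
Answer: -512453136313/613587 ≈ -8.3518e+5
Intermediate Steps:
m = 835176 (m = -(-49128)*17 = -4*(-208794) = 835176)
W = -1/613587 (W = 1/(-613587) = -1/613587 ≈ -1.6298e-6)
W - m = -1/613587 - 1*835176 = -1/613587 - 835176 = -512453136313/613587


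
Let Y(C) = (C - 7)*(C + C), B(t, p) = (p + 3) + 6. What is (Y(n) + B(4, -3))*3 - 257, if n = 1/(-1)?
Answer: -191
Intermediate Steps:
B(t, p) = 9 + p (B(t, p) = (3 + p) + 6 = 9 + p)
n = -1
Y(C) = 2*C*(-7 + C) (Y(C) = (-7 + C)*(2*C) = 2*C*(-7 + C))
(Y(n) + B(4, -3))*3 - 257 = (2*(-1)*(-7 - 1) + (9 - 3))*3 - 257 = (2*(-1)*(-8) + 6)*3 - 257 = (16 + 6)*3 - 257 = 22*3 - 257 = 66 - 257 = -191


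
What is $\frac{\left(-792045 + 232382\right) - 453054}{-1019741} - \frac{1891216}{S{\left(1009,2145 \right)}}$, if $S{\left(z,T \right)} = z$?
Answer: $- \frac{1927528663603}{1028918669} \approx -1873.4$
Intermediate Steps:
$\frac{\left(-792045 + 232382\right) - 453054}{-1019741} - \frac{1891216}{S{\left(1009,2145 \right)}} = \frac{\left(-792045 + 232382\right) - 453054}{-1019741} - \frac{1891216}{1009} = \left(-559663 - 453054\right) \left(- \frac{1}{1019741}\right) - \frac{1891216}{1009} = \left(-1012717\right) \left(- \frac{1}{1019741}\right) - \frac{1891216}{1009} = \frac{1012717}{1019741} - \frac{1891216}{1009} = - \frac{1927528663603}{1028918669}$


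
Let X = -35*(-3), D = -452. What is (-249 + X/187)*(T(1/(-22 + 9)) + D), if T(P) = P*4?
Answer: 273173040/2431 ≈ 1.1237e+5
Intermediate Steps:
T(P) = 4*P
X = 105
(-249 + X/187)*(T(1/(-22 + 9)) + D) = (-249 + 105/187)*(4/(-22 + 9) - 452) = (-249 + 105*(1/187))*(4/(-13) - 452) = (-249 + 105/187)*(4*(-1/13) - 452) = -46458*(-4/13 - 452)/187 = -46458/187*(-5880/13) = 273173040/2431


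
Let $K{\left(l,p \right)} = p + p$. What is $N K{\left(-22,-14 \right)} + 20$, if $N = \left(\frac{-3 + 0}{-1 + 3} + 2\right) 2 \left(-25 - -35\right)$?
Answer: $-260$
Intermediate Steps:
$K{\left(l,p \right)} = 2 p$
$N = 10$ ($N = \left(- \frac{3}{2} + 2\right) 2 \left(-25 + 35\right) = \left(\left(-3\right) \frac{1}{2} + 2\right) 2 \cdot 10 = \left(- \frac{3}{2} + 2\right) 2 \cdot 10 = \frac{1}{2} \cdot 2 \cdot 10 = 1 \cdot 10 = 10$)
$N K{\left(-22,-14 \right)} + 20 = 10 \cdot 2 \left(-14\right) + 20 = 10 \left(-28\right) + 20 = -280 + 20 = -260$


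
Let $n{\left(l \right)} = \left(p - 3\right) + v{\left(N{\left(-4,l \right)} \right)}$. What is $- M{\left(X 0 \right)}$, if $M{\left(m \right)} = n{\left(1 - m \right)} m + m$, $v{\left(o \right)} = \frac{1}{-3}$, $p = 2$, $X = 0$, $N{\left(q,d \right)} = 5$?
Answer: $0$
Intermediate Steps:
$v{\left(o \right)} = - \frac{1}{3}$
$n{\left(l \right)} = - \frac{4}{3}$ ($n{\left(l \right)} = \left(2 - 3\right) - \frac{1}{3} = -1 - \frac{1}{3} = - \frac{4}{3}$)
$M{\left(m \right)} = - \frac{m}{3}$ ($M{\left(m \right)} = - \frac{4 m}{3} + m = - \frac{m}{3}$)
$- M{\left(X 0 \right)} = - \frac{\left(-1\right) 0 \cdot 0}{3} = - \frac{\left(-1\right) 0}{3} = \left(-1\right) 0 = 0$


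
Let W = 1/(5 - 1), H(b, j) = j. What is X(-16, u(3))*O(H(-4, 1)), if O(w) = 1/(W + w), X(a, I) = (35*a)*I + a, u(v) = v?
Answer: -6784/5 ≈ -1356.8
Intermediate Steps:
W = 1/4 ≈ 0.25000
X(a, I) = a + 35*I*a (X(a, I) = 35*I*a + a = a + 35*I*a)
O(w) = 1/(1/4 + w)
X(-16, u(3))*O(H(-4, 1)) = (-16*(1 + 35*3))*(4/(1 + 4*1)) = (-16*(1 + 105))*(4/(1 + 4)) = (-16*106)*(4/5) = -6784/5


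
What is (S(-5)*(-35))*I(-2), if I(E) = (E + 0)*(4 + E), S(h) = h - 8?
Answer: -1820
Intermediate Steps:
S(h) = -8 + h
I(E) = E*(4 + E)
(S(-5)*(-35))*I(-2) = ((-8 - 5)*(-35))*(-2*(4 - 2)) = (-13*(-35))*(-2*2) = 455*(-4) = -1820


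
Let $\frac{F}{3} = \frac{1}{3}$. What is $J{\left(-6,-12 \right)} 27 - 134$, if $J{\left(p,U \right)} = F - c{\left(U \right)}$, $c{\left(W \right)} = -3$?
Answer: $-26$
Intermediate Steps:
$F = 1$ ($F = \frac{3}{3} = 3 \cdot \frac{1}{3} = 1$)
$J{\left(p,U \right)} = 4$ ($J{\left(p,U \right)} = 1 - -3 = 1 + 3 = 4$)
$J{\left(-6,-12 \right)} 27 - 134 = 4 \cdot 27 - 134 = 108 - 134 = -26$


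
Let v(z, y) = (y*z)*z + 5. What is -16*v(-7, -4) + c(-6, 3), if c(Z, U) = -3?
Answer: 3053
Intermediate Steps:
v(z, y) = 5 + y*z² (v(z, y) = y*z² + 5 = 5 + y*z²)
-16*v(-7, -4) + c(-6, 3) = -16*(5 - 4*(-7)²) - 3 = -16*(5 - 4*49) - 3 = -16*(5 - 196) - 3 = -16*(-191) - 3 = 3056 - 3 = 3053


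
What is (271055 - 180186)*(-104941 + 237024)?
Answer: 12002250127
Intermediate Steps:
(271055 - 180186)*(-104941 + 237024) = 90869*132083 = 12002250127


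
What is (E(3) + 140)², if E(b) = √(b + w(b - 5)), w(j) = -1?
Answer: (140 + √2)² ≈ 19998.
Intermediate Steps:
E(b) = √(-1 + b) (E(b) = √(b - 1) = √(-1 + b))
(E(3) + 140)² = (√(-1 + 3) + 140)² = (√2 + 140)² = (140 + √2)²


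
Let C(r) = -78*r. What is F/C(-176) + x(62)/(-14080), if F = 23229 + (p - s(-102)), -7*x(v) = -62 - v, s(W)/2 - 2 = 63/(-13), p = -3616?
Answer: 17837293/12492480 ≈ 1.4278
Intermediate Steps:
s(W) = -74/13 (s(W) = 4 + 2*(63/(-13)) = 4 + 2*(63*(-1/13)) = 4 + 2*(-63/13) = 4 - 126/13 = -74/13)
x(v) = 62/7 + v/7 (x(v) = -(-62 - v)/7 = 62/7 + v/7)
F = 255043/13 (F = 23229 + (-3616 - 1*(-74/13)) = 23229 + (-3616 + 74/13) = 23229 - 46934/13 = 255043/13 ≈ 19619.)
F/C(-176) + x(62)/(-14080) = 255043/(13*((-78*(-176)))) + (62/7 + (⅐)*62)/(-14080) = (255043/13)/13728 + (62/7 + 62/7)*(-1/14080) = (255043/13)*(1/13728) + (124/7)*(-1/14080) = 255043/178464 - 31/24640 = 17837293/12492480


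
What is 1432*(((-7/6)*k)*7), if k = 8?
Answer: -280672/3 ≈ -93557.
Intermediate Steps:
1432*(((-7/6)*k)*7) = 1432*((-7/6*8)*7) = 1432*((-7*⅙*8)*7) = 1432*(-7/6*8*7) = 1432*(-28/3*7) = 1432*(-196/3) = -280672/3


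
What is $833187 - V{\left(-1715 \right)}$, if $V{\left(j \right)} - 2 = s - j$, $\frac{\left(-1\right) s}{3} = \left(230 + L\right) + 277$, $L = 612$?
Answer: $834827$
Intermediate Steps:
$s = -3357$ ($s = - 3 \left(\left(230 + 612\right) + 277\right) = - 3 \left(842 + 277\right) = \left(-3\right) 1119 = -3357$)
$V{\left(j \right)} = -3355 - j$ ($V{\left(j \right)} = 2 - \left(3357 + j\right) = -3355 - j$)
$833187 - V{\left(-1715 \right)} = 833187 - \left(-3355 - -1715\right) = 833187 - \left(-3355 + 1715\right) = 833187 - -1640 = 833187 + 1640 = 834827$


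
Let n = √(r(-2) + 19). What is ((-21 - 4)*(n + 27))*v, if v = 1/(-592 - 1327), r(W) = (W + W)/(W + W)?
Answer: 675/1919 + 50*√5/1919 ≈ 0.41001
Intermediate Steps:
r(W) = 1 (r(W) = (2*W)/((2*W)) = (2*W)*(1/(2*W)) = 1)
n = 2*√5 (n = √(1 + 19) = √20 = 2*√5 ≈ 4.4721)
v = -1/1919 (v = 1/(-1919) = -1/1919 ≈ -0.00052110)
((-21 - 4)*(n + 27))*v = ((-21 - 4)*(2*√5 + 27))*(-1/1919) = -25*(27 + 2*√5)*(-1/1919) = (-675 - 50*√5)*(-1/1919) = 675/1919 + 50*√5/1919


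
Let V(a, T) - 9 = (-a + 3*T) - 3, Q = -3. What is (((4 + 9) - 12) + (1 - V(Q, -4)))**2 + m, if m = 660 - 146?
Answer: 539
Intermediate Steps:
m = 514
V(a, T) = 6 - a + 3*T (V(a, T) = 9 + ((-a + 3*T) - 3) = 9 + (-3 - a + 3*T) = 6 - a + 3*T)
(((4 + 9) - 12) + (1 - V(Q, -4)))**2 + m = (((4 + 9) - 12) + (1 - (6 - 1*(-3) + 3*(-4))))**2 + 514 = ((13 - 12) + (1 - (6 + 3 - 12)))**2 + 514 = (1 + (1 - 1*(-3)))**2 + 514 = (1 + (1 + 3))**2 + 514 = (1 + 4)**2 + 514 = 5**2 + 514 = 25 + 514 = 539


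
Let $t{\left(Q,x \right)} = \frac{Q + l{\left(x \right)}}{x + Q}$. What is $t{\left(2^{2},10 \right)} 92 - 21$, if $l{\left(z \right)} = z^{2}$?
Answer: $\frac{4637}{7} \approx 662.43$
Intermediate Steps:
$t{\left(Q,x \right)} = \frac{Q + x^{2}}{Q + x}$ ($t{\left(Q,x \right)} = \frac{Q + x^{2}}{x + Q} = \frac{Q + x^{2}}{Q + x}$)
$t{\left(2^{2},10 \right)} 92 - 21 = \frac{2^{2} + 10^{2}}{2^{2} + 10} \cdot 92 - 21 = \frac{4 + 100}{4 + 10} \cdot 92 - 21 = \frac{1}{14} \cdot 104 \cdot 92 - 21 = \frac{52}{7} \cdot 92 - 21 = \frac{4784}{7} - 21 = \frac{4637}{7}$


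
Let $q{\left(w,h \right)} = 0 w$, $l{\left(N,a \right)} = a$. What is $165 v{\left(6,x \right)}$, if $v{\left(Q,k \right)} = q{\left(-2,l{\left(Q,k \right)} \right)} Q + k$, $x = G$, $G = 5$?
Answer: $825$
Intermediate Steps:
$q{\left(w,h \right)} = 0$
$x = 5$
$v{\left(Q,k \right)} = k$ ($v{\left(Q,k \right)} = 0 Q + k = 0 + k = k$)
$165 v{\left(6,x \right)} = 165 \cdot 5 = 825$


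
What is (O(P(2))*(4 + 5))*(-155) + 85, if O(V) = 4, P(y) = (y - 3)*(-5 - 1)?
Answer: -5495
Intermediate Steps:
P(y) = 18 - 6*y (P(y) = (-3 + y)*(-6) = 18 - 6*y)
(O(P(2))*(4 + 5))*(-155) + 85 = (4*(4 + 5))*(-155) + 85 = (4*9)*(-155) + 85 = 36*(-155) + 85 = -5580 + 85 = -5495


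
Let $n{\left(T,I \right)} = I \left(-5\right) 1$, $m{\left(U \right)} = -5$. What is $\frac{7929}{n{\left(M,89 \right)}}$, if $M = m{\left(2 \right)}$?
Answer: $- \frac{7929}{445} \approx -17.818$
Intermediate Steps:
$M = -5$
$n{\left(T,I \right)} = - 5 I$ ($n{\left(T,I \right)} = - 5 I 1 = - 5 I$)
$\frac{7929}{n{\left(M,89 \right)}} = \frac{7929}{\left(-5\right) 89} = \frac{7929}{-445} = 7929 \left(- \frac{1}{445}\right) = - \frac{7929}{445}$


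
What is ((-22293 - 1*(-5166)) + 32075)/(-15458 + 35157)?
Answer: 14948/19699 ≈ 0.75882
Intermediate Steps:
((-22293 - 1*(-5166)) + 32075)/(-15458 + 35157) = ((-22293 + 5166) + 32075)/19699 = (-17127 + 32075)*(1/19699) = 14948*(1/19699) = 14948/19699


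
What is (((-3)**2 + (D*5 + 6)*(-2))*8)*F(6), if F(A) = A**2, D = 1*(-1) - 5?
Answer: 16416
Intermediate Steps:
D = -6 (D = -1 - 5 = -6)
(((-3)**2 + (D*5 + 6)*(-2))*8)*F(6) = (((-3)**2 + (-6*5 + 6)*(-2))*8)*6**2 = ((9 + (-30 + 6)*(-2))*8)*36 = ((9 - 24*(-2))*8)*36 = ((9 + 48)*8)*36 = (57*8)*36 = 456*36 = 16416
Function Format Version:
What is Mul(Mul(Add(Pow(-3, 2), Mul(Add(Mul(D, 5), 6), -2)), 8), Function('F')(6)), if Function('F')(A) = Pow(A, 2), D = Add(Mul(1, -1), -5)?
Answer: 16416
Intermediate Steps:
D = -6 (D = Add(-1, -5) = -6)
Mul(Mul(Add(Pow(-3, 2), Mul(Add(Mul(D, 5), 6), -2)), 8), Function('F')(6)) = Mul(Mul(Add(Pow(-3, 2), Mul(Add(Mul(-6, 5), 6), -2)), 8), Pow(6, 2)) = Mul(Mul(Add(9, Mul(Add(-30, 6), -2)), 8), 36) = Mul(Mul(Add(9, Mul(-24, -2)), 8), 36) = Mul(Mul(Add(9, 48), 8), 36) = Mul(Mul(57, 8), 36) = Mul(456, 36) = 16416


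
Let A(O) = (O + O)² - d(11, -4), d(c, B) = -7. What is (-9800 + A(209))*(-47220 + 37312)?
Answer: -1634136348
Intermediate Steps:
A(O) = 7 + 4*O² (A(O) = (O + O)² - 1*(-7) = (2*O)² + 7 = 4*O² + 7 = 7 + 4*O²)
(-9800 + A(209))*(-47220 + 37312) = (-9800 + (7 + 4*209²))*(-47220 + 37312) = (-9800 + (7 + 4*43681))*(-9908) = (-9800 + (7 + 174724))*(-9908) = (-9800 + 174731)*(-9908) = 164931*(-9908) = -1634136348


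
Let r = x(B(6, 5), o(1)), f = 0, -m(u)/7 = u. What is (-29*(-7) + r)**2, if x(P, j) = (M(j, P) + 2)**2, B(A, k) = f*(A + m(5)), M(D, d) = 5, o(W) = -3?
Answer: 63504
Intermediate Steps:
m(u) = -7*u
B(A, k) = 0 (B(A, k) = 0*(A - 7*5) = 0*(A - 35) = 0*(-35 + A) = 0)
x(P, j) = 49 (x(P, j) = (5 + 2)**2 = 7**2 = 49)
r = 49
(-29*(-7) + r)**2 = (-29*(-7) + 49)**2 = (203 + 49)**2 = 252**2 = 63504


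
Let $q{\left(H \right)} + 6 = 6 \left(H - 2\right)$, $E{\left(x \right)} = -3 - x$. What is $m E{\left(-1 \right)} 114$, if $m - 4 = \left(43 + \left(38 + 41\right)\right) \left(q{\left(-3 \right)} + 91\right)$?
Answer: $-1530792$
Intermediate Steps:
$q{\left(H \right)} = -18 + 6 H$ ($q{\left(H \right)} = -6 + 6 \left(H - 2\right) = -6 + 6 \left(-2 + H\right) = -6 + \left(-12 + 6 H\right) = -18 + 6 H$)
$m = 6714$ ($m = 4 + \left(43 + \left(38 + 41\right)\right) \left(\left(-18 + 6 \left(-3\right)\right) + 91\right) = 4 + \left(43 + 79\right) \left(\left(-18 - 18\right) + 91\right) = 4 + 122 \left(-36 + 91\right) = 4 + 122 \cdot 55 = 4 + 6710 = 6714$)
$m E{\left(-1 \right)} 114 = 6714 \left(-3 - -1\right) 114 = 6714 \left(-3 + 1\right) 114 = 6714 \left(-2\right) 114 = \left(-13428\right) 114 = -1530792$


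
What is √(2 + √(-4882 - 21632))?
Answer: √(2 + 3*I*√2946) ≈ 9.0786 + 8.9678*I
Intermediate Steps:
√(2 + √(-4882 - 21632)) = √(2 + √(-26514)) = √(2 + 3*I*√2946)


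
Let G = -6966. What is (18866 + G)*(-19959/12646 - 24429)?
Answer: -1838247103350/6323 ≈ -2.9072e+8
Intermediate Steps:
(18866 + G)*(-19959/12646 - 24429) = (18866 - 6966)*(-19959/12646 - 24429) = 11900*(-19959*1/12646 - 24429) = 11900*(-19959/12646 - 24429) = 11900*(-308949093/12646) = -1838247103350/6323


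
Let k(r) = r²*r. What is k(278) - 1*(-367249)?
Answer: 21852201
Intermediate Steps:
k(r) = r³
k(278) - 1*(-367249) = 278³ - 1*(-367249) = 21484952 + 367249 = 21852201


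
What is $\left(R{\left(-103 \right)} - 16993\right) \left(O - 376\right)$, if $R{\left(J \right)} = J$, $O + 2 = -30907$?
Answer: $534848360$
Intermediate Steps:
$O = -30909$ ($O = -2 - 30907 = -30909$)
$\left(R{\left(-103 \right)} - 16993\right) \left(O - 376\right) = \left(-103 - 16993\right) \left(-30909 - 376\right) = \left(-17096\right) \left(-31285\right) = 534848360$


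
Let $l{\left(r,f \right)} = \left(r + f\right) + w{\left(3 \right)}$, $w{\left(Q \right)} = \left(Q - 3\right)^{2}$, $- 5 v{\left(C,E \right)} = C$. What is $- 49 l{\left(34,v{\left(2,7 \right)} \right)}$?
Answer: $- \frac{8232}{5} \approx -1646.4$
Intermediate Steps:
$v{\left(C,E \right)} = - \frac{C}{5}$
$w{\left(Q \right)} = \left(-3 + Q\right)^{2}$ ($w{\left(Q \right)} = \left(Q - 3\right)^{2} = \left(-3 + Q\right)^{2}$)
$l{\left(r,f \right)} = f + r$ ($l{\left(r,f \right)} = \left(r + f\right) + \left(-3 + 3\right)^{2} = \left(f + r\right) + 0^{2} = \left(f + r\right) + 0 = f + r$)
$- 49 l{\left(34,v{\left(2,7 \right)} \right)} = - 49 \left(\left(- \frac{1}{5}\right) 2 + 34\right) = - 49 \left(- \frac{2}{5} + 34\right) = \left(-49\right) \frac{168}{5} = - \frac{8232}{5}$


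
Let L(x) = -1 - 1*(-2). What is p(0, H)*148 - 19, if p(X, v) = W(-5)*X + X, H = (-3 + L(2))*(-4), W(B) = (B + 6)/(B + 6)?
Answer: -19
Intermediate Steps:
W(B) = 1 (W(B) = (6 + B)/(6 + B) = 1)
L(x) = 1 (L(x) = -1 + 2 = 1)
H = 8 (H = (-3 + 1)*(-4) = -2*(-4) = 8)
p(X, v) = 2*X (p(X, v) = 1*X + X = X + X = 2*X)
p(0, H)*148 - 19 = (2*0)*148 - 19 = 0*148 - 19 = 0 - 19 = -19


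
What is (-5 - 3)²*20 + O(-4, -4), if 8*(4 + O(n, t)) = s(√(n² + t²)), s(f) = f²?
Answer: 1280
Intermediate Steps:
O(n, t) = -4 + n²/8 + t²/8 (O(n, t) = -4 + (√(n² + t²))²/8 = -4 + (n² + t²)/8 = -4 + (n²/8 + t²/8) = -4 + n²/8 + t²/8)
(-5 - 3)²*20 + O(-4, -4) = (-5 - 3)²*20 + (-4 + (⅛)*(-4)² + (⅛)*(-4)²) = (-8)²*20 + (-4 + (⅛)*16 + (⅛)*16) = 64*20 + (-4 + 2 + 2) = 1280 + 0 = 1280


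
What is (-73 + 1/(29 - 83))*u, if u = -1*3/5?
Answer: 3943/90 ≈ 43.811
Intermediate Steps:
u = -⅗ (u = -3*⅕ = -⅗ ≈ -0.60000)
(-73 + 1/(29 - 83))*u = (-73 + 1/(29 - 83))*(-⅗) = (-73 + 1/(-54))*(-⅗) = (-73 - 1/54)*(-⅗) = -3943/54*(-⅗) = 3943/90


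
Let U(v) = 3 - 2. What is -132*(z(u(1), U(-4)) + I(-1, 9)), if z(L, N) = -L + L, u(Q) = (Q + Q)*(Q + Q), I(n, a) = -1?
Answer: 132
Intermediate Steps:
U(v) = 1
u(Q) = 4*Q**2 (u(Q) = (2*Q)*(2*Q) = 4*Q**2)
z(L, N) = 0
-132*(z(u(1), U(-4)) + I(-1, 9)) = -132*(0 - 1) = -132*(-1) = 132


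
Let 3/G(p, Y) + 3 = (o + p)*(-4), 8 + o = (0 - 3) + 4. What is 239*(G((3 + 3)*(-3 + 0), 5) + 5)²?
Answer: 56916416/9409 ≈ 6049.1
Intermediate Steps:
o = -7 (o = -8 + ((0 - 3) + 4) = -8 + (-3 + 4) = -8 + 1 = -7)
G(p, Y) = 3/(25 - 4*p) (G(p, Y) = 3/(-3 + (-7 + p)*(-4)) = 3/(-3 + (28 - 4*p)) = 3/(25 - 4*p))
239*(G((3 + 3)*(-3 + 0), 5) + 5)² = 239*(-3/(-25 + 4*((3 + 3)*(-3 + 0))) + 5)² = 239*(-3/(-25 + 4*(6*(-3))) + 5)² = 239*(-3/(-25 + 4*(-18)) + 5)² = 239*(-3/(-25 - 72) + 5)² = 239*(-3/(-97) + 5)² = 239*(-3*(-1/97) + 5)² = 239*(3/97 + 5)² = 239*(488/97)² = 239*(238144/9409) = 56916416/9409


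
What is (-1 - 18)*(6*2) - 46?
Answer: -274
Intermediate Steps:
(-1 - 18)*(6*2) - 46 = -19*12 - 46 = -228 - 46 = -274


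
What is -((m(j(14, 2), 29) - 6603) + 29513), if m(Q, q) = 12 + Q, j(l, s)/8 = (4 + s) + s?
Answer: -22986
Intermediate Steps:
j(l, s) = 32 + 16*s (j(l, s) = 8*((4 + s) + s) = 8*(4 + 2*s) = 32 + 16*s)
-((m(j(14, 2), 29) - 6603) + 29513) = -(((12 + (32 + 16*2)) - 6603) + 29513) = -(((12 + (32 + 32)) - 6603) + 29513) = -(((12 + 64) - 6603) + 29513) = -((76 - 6603) + 29513) = -(-6527 + 29513) = -1*22986 = -22986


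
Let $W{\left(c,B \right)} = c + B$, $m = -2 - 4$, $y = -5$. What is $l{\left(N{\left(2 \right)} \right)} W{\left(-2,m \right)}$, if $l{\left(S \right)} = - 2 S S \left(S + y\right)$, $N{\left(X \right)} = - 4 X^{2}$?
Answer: $-86016$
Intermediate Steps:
$m = -6$
$W{\left(c,B \right)} = B + c$
$l{\left(S \right)} = - 2 S^{2} \left(-5 + S\right)$ ($l{\left(S \right)} = - 2 S S \left(S - 5\right) = - 2 S^{2} \left(-5 + S\right)$)
$l{\left(N{\left(2 \right)} \right)} W{\left(-2,m \right)} = 2 \left(- 4 \cdot 2^{2}\right)^{2} \left(5 - - 4 \cdot 2^{2}\right) \left(-6 - 2\right) = 2 \left(\left(-4\right) 4\right)^{2} \left(5 - \left(-4\right) 4\right) \left(-8\right) = 2 \left(-16\right)^{2} \left(5 - -16\right) \left(-8\right) = 2 \cdot 256 \left(5 + 16\right) \left(-8\right) = 2 \cdot 256 \cdot 21 \left(-8\right) = 10752 \left(-8\right) = -86016$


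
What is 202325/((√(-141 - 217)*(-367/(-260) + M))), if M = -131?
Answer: 26302250*I*√358/6031047 ≈ 82.517*I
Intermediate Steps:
202325/((√(-141 - 217)*(-367/(-260) + M))) = 202325/((√(-141 - 217)*(-367/(-260) - 131))) = 202325/((√(-358)*(-367*(-1/260) - 131))) = 202325/(((I*√358)*(367/260 - 131))) = 202325/(((I*√358)*(-33693/260))) = 202325/((-33693*I*√358/260)) = 202325*(130*I*√358/6031047) = 26302250*I*√358/6031047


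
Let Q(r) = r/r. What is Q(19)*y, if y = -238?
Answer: -238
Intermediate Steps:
Q(r) = 1
Q(19)*y = 1*(-238) = -238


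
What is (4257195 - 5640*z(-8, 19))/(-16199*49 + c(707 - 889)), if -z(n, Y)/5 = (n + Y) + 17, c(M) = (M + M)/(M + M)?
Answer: -1009359/158750 ≈ -6.3582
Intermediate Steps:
c(M) = 1 (c(M) = (2*M)/((2*M)) = (2*M)*(1/(2*M)) = 1)
z(n, Y) = -85 - 5*Y - 5*n (z(n, Y) = -5*((n + Y) + 17) = -5*((Y + n) + 17) = -5*(17 + Y + n) = -85 - 5*Y - 5*n)
(4257195 - 5640*z(-8, 19))/(-16199*49 + c(707 - 889)) = (4257195 - 5640*(-85 - 5*19 - 5*(-8)))/(-16199*49 + 1) = (4257195 - 5640*(-85 - 95 + 40))/(-793751 + 1) = (4257195 - 5640*(-140))/(-793750) = (4257195 + 789600)*(-1/793750) = 5046795*(-1/793750) = -1009359/158750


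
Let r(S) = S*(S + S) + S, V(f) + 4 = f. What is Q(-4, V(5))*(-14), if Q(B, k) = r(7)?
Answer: -1470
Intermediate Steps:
V(f) = -4 + f
r(S) = S + 2*S² (r(S) = S*(2*S) + S = 2*S² + S = S + 2*S²)
Q(B, k) = 105 (Q(B, k) = 7*(1 + 2*7) = 7*(1 + 14) = 7*15 = 105)
Q(-4, V(5))*(-14) = 105*(-14) = -1470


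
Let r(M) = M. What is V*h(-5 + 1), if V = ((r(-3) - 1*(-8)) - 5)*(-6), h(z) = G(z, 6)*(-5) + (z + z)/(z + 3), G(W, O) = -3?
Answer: 0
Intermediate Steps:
h(z) = 15 + 2*z/(3 + z) (h(z) = -3*(-5) + (z + z)/(z + 3) = 15 + (2*z)/(3 + z) = 15 + 2*z/(3 + z))
V = 0 (V = ((-3 - 1*(-8)) - 5)*(-6) = ((-3 + 8) - 5)*(-6) = (5 - 5)*(-6) = 0*(-6) = 0)
V*h(-5 + 1) = 0*((45 + 17*(-5 + 1))/(3 + (-5 + 1))) = 0*((45 + 17*(-4))/(3 - 4)) = 0*((45 - 68)/(-1)) = 0*(-1*(-23)) = 0*23 = 0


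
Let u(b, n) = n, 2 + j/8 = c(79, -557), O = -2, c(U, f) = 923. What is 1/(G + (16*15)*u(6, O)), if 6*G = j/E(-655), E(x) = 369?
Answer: -369/175892 ≈ -0.0020979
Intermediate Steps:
j = 7368 (j = -16 + 8*923 = -16 + 7384 = 7368)
G = 1228/369 (G = (7368/369)/6 = (7368*(1/369))/6 = (1/6)*(2456/123) = 1228/369 ≈ 3.3279)
1/(G + (16*15)*u(6, O)) = 1/(1228/369 + (16*15)*(-2)) = 1/(1228/369 + 240*(-2)) = 1/(1228/369 - 480) = 1/(-175892/369) = -369/175892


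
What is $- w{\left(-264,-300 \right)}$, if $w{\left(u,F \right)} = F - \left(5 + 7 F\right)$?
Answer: $-1795$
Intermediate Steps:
$w{\left(u,F \right)} = -5 - 6 F$
$- w{\left(-264,-300 \right)} = - (-5 - -1800) = - (-5 + 1800) = \left(-1\right) 1795 = -1795$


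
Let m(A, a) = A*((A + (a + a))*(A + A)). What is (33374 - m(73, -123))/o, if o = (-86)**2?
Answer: 10914/43 ≈ 253.81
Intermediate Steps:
m(A, a) = 2*A**2*(A + 2*a) (m(A, a) = A*((A + 2*a)*(2*A)) = A*(2*A*(A + 2*a)) = 2*A**2*(A + 2*a))
o = 7396
(33374 - m(73, -123))/o = (33374 - 2*73**2*(73 + 2*(-123)))/7396 = (33374 - 2*5329*(73 - 246))*(1/7396) = (33374 - 2*5329*(-173))*(1/7396) = (33374 - 1*(-1843834))*(1/7396) = (33374 + 1843834)*(1/7396) = 1877208*(1/7396) = 10914/43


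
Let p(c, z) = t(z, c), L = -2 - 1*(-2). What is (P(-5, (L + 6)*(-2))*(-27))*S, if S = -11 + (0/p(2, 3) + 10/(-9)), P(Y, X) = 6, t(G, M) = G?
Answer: 1962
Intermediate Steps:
L = 0 (L = -2 + 2 = 0)
p(c, z) = z
S = -109/9 (S = -11 + (0/3 + 10/(-9)) = -11 + (0*(⅓) + 10*(-⅑)) = -11 + (0 - 10/9) = -11 - 10/9 = -109/9 ≈ -12.111)
(P(-5, (L + 6)*(-2))*(-27))*S = (6*(-27))*(-109/9) = -162*(-109/9) = 1962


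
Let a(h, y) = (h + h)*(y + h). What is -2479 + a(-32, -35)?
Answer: 1809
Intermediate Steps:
a(h, y) = 2*h*(h + y) (a(h, y) = (2*h)*(h + y) = 2*h*(h + y))
-2479 + a(-32, -35) = -2479 + 2*(-32)*(-32 - 35) = -2479 + 2*(-32)*(-67) = -2479 + 4288 = 1809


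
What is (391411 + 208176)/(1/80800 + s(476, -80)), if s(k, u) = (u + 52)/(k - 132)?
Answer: -2083205072800/282757 ≈ -7.3675e+6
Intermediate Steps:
s(k, u) = (52 + u)/(-132 + k)
(391411 + 208176)/(1/80800 + s(476, -80)) = (391411 + 208176)/(1/80800 + (52 - 80)/(-132 + 476)) = 599587/(1/80800 - 28/344) = 599587/(1/80800 + (1/344)*(-28)) = 599587/(1/80800 - 7/86) = 599587/(-282757/3474400) = 599587*(-3474400/282757) = -2083205072800/282757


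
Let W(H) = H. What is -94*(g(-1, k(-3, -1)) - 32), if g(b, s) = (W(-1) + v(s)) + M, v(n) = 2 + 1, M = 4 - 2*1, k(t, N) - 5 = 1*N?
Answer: 2632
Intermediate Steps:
k(t, N) = 5 + N (k(t, N) = 5 + 1*N = 5 + N)
M = 2 (M = 4 - 2 = 2)
v(n) = 3
g(b, s) = 4 (g(b, s) = (-1 + 3) + 2 = 2 + 2 = 4)
-94*(g(-1, k(-3, -1)) - 32) = -94*(4 - 32) = -94*(-28) = 2632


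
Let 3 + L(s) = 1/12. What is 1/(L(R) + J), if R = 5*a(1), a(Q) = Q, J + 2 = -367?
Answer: -12/4463 ≈ -0.0026888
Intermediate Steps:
J = -369 (J = -2 - 367 = -369)
R = 5 (R = 5*1 = 5)
L(s) = -35/12 (L(s) = -3 + 1/12 = -35/12)
1/(L(R) + J) = 1/(-35/12 - 369) = 1/(-4463/12) = -12/4463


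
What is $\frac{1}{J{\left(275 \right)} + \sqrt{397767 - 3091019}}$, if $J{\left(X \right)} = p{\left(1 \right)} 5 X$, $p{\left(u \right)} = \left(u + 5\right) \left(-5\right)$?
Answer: $- \frac{20625}{852127876} - \frac{i \sqrt{673313}}{852127876} \approx -2.4204 \cdot 10^{-5} - 9.6295 \cdot 10^{-7} i$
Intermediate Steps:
$p{\left(u \right)} = -25 - 5 u$ ($p{\left(u \right)} = \left(5 + u\right) \left(-5\right) = -25 - 5 u$)
$J{\left(X \right)} = - 150 X$ ($J{\left(X \right)} = \left(-25 - 5\right) 5 X = \left(-30\right) 5 X = - 150 X$)
$\frac{1}{J{\left(275 \right)} + \sqrt{397767 - 3091019}} = \frac{1}{\left(-150\right) 275 + \sqrt{397767 - 3091019}} = \frac{1}{-41250 + \sqrt{-2693252}} = \frac{1}{-41250 + 2 i \sqrt{673313}}$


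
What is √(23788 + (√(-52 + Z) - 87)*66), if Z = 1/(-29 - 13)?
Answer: √(884254 + 77*I*√91770)/7 ≈ 134.35 + 1.7717*I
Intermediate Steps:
Z = -1/42 (Z = 1/(-42) = -1/42 ≈ -0.023810)
√(23788 + (√(-52 + Z) - 87)*66) = √(23788 + (√(-52 - 1/42) - 87)*66) = √(23788 + (√(-2185/42) - 87)*66) = √(23788 + (I*√91770/42 - 87)*66) = √(23788 + (-87 + I*√91770/42)*66) = √(23788 + (-5742 + 11*I*√91770/7)) = √(18046 + 11*I*√91770/7)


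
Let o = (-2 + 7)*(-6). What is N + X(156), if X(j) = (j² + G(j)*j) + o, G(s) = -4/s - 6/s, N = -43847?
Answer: -19551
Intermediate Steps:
o = -30 (o = 5*(-6) = -30)
G(s) = -10/s
X(j) = -40 + j² (X(j) = (j² + (-10/j)*j) - 30 = (j² - 10) - 30 = (-10 + j²) - 30 = -40 + j²)
N + X(156) = -43847 + (-40 + 156²) = -43847 + (-40 + 24336) = -43847 + 24296 = -19551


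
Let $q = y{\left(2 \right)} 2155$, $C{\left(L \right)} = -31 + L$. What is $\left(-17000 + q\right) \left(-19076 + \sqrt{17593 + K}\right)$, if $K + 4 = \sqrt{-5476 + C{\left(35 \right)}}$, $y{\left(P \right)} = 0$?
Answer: $324292000 - 17000 \sqrt{17589 + 12 i \sqrt{38}} \approx 3.2204 \cdot 10^{8} - 4741.0 i$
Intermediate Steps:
$K = -4 + 12 i \sqrt{38}$ ($K = -4 + \sqrt{-5476 + \left(-31 + 35\right)} = -4 + \sqrt{-5476 + 4} = -4 + \sqrt{-5472} = -4 + 12 i \sqrt{38} \approx -4.0 + 73.973 i$)
$q = 0$ ($q = 0 \cdot 2155 = 0$)
$\left(-17000 + q\right) \left(-19076 + \sqrt{17593 + K}\right) = \left(-17000 + 0\right) \left(-19076 + \sqrt{17593 - \left(4 - 12 i \sqrt{38}\right)}\right) = - 17000 \left(-19076 + \sqrt{17589 + 12 i \sqrt{38}}\right) = 324292000 - 17000 \sqrt{17589 + 12 i \sqrt{38}}$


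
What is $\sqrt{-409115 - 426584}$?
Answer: $i \sqrt{835699} \approx 914.17 i$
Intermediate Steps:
$\sqrt{-409115 - 426584} = \sqrt{-835699} = i \sqrt{835699}$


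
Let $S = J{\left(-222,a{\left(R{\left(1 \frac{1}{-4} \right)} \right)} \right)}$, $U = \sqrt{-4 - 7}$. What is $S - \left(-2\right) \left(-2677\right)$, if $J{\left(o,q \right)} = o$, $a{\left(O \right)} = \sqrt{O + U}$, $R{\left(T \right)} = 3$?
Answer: $-5576$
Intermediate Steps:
$U = i \sqrt{11}$ ($U = \sqrt{-11} = i \sqrt{11} \approx 3.3166 i$)
$a{\left(O \right)} = \sqrt{O + i \sqrt{11}}$
$S = -222$
$S - \left(-2\right) \left(-2677\right) = -222 - \left(-2\right) \left(-2677\right) = -222 - 5354 = -5576$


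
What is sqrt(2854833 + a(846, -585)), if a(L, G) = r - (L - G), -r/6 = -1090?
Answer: sqrt(2859942) ≈ 1691.1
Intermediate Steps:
r = 6540 (r = -6*(-1090) = 6540)
a(L, G) = 6540 + G - L (a(L, G) = 6540 - (L - G) = 6540 + (G - L) = 6540 + G - L)
sqrt(2854833 + a(846, -585)) = sqrt(2854833 + (6540 - 585 - 1*846)) = sqrt(2854833 + (6540 - 585 - 846)) = sqrt(2854833 + 5109) = sqrt(2859942)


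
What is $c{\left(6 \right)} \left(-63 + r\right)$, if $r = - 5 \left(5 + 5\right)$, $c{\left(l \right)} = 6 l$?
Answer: $-4068$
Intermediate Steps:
$r = -50$ ($r = \left(-5\right) 10 = -50$)
$c{\left(6 \right)} \left(-63 + r\right) = 6 \cdot 6 \left(-63 - 50\right) = 36 \left(-113\right) = -4068$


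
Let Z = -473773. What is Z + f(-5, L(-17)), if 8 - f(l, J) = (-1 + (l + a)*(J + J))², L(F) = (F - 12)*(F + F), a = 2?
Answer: -35484654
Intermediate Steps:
L(F) = 2*F*(-12 + F) (L(F) = (-12 + F)*(2*F) = 2*F*(-12 + F))
f(l, J) = 8 - (-1 + 2*J*(2 + l))² (f(l, J) = 8 - (-1 + (l + 2)*(J + J))² = 8 - (-1 + (2 + l)*(2*J))² = 8 - (-1 + 2*J*(2 + l))²)
Z + f(-5, L(-17)) = -473773 + (8 - (-1 + 4*(2*(-17)*(-12 - 17)) + 2*(2*(-17)*(-12 - 17))*(-5))²) = -473773 + (8 - (-1 + 4*(2*(-17)*(-29)) + 2*(2*(-17)*(-29))*(-5))²) = -473773 + (8 - (-1 + 4*986 + 2*986*(-5))²) = -473773 + (8 - (-1 + 3944 - 9860)²) = -473773 + (8 - 1*(-5917)²) = -473773 + (8 - 1*35010889) = -473773 + (8 - 35010889) = -473773 - 35010881 = -35484654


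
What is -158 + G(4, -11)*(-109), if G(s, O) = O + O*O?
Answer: -12148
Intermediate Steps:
G(s, O) = O + O**2
-158 + G(4, -11)*(-109) = -158 - 11*(1 - 11)*(-109) = -158 - 11*(-10)*(-109) = -158 + 110*(-109) = -158 - 11990 = -12148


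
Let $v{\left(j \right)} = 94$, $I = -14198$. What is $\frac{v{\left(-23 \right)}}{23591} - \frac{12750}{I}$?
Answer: $\frac{4872901}{5402339} \approx 0.902$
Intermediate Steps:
$\frac{v{\left(-23 \right)}}{23591} - \frac{12750}{I} = \frac{94}{23591} - \frac{12750}{-14198} = 94 \cdot \frac{1}{23591} - - \frac{6375}{7099} = \frac{94}{23591} + \frac{6375}{7099} = \frac{4872901}{5402339}$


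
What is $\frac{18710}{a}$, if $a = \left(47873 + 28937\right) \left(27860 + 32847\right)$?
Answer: $\frac{1871}{466290467} \approx 4.0125 \cdot 10^{-6}$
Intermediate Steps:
$a = 4662904670$ ($a = 76810 \cdot 60707 = 4662904670$)
$\frac{18710}{a} = \frac{18710}{4662904670} = 18710 \cdot \frac{1}{4662904670} = \frac{1871}{466290467}$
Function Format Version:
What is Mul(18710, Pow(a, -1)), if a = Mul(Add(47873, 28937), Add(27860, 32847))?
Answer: Rational(1871, 466290467) ≈ 4.0125e-6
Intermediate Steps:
a = 4662904670 (a = Mul(76810, 60707) = 4662904670)
Mul(18710, Pow(a, -1)) = Mul(18710, Pow(4662904670, -1)) = Mul(18710, Rational(1, 4662904670)) = Rational(1871, 466290467)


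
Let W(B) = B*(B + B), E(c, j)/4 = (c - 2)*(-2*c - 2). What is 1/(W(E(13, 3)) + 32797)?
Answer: 1/3068445 ≈ 3.2590e-7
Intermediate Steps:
E(c, j) = 4*(-2 + c)*(-2 - 2*c) (E(c, j) = 4*((c - 2)*(-2*c - 2)) = 4*((-2 + c)*(-2 - 2*c)) = 4*(-2 + c)*(-2 - 2*c))
W(B) = 2*B² (W(B) = B*(2*B) = 2*B²)
1/(W(E(13, 3)) + 32797) = 1/(2*(16 - 8*13² + 8*13)² + 32797) = 1/(2*(16 - 8*169 + 104)² + 32797) = 1/(2*(16 - 1352 + 104)² + 32797) = 1/(2*(-1232)² + 32797) = 1/(2*1517824 + 32797) = 1/(3035648 + 32797) = 1/3068445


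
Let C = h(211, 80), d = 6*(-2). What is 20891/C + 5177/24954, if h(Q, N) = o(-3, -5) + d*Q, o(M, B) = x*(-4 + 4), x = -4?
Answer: -84700975/10530588 ≈ -8.0433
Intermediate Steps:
o(M, B) = 0 (o(M, B) = -4*(-4 + 4) = -4*0 = 0)
d = -12
h(Q, N) = -12*Q (h(Q, N) = 0 - 12*Q = -12*Q)
C = -2532 (C = -12*211 = -2532)
20891/C + 5177/24954 = 20891/(-2532) + 5177/24954 = 20891*(-1/2532) + 5177*(1/24954) = -20891/2532 + 5177/24954 = -84700975/10530588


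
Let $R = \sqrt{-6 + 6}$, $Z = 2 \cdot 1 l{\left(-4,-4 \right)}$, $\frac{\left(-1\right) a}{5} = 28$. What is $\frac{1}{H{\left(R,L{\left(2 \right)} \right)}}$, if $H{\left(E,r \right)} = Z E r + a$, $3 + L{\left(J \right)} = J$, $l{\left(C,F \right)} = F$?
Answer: $- \frac{1}{140} \approx -0.0071429$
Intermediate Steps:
$a = -140$ ($a = \left(-5\right) 28 = -140$)
$L{\left(J \right)} = -3 + J$
$Z = -8$ ($Z = 2 \cdot 1 \left(-4\right) = 2 \left(-4\right) = -8$)
$R = 0$ ($R = \sqrt{0} = 0$)
$H{\left(E,r \right)} = -140 - 8 E r$ ($H{\left(E,r \right)} = - 8 E r - 140 = -140 - 8 E r$)
$\frac{1}{H{\left(R,L{\left(2 \right)} \right)}} = \frac{1}{-140 - 0 \left(-3 + 2\right)} = \frac{1}{-140 - 0 \left(-1\right)} = \frac{1}{-140 + 0} = \frac{1}{-140} = - \frac{1}{140}$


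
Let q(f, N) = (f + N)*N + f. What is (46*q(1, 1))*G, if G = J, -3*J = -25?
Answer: 1150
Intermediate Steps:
J = 25/3 (J = -⅓*(-25) = 25/3 ≈ 8.3333)
G = 25/3 ≈ 8.3333
q(f, N) = f + N*(N + f) (q(f, N) = (N + f)*N + f = N*(N + f) + f = f + N*(N + f))
(46*q(1, 1))*G = (46*(1 + 1² + 1*1))*(25/3) = (46*(1 + 1 + 1))*(25/3) = (46*3)*(25/3) = 138*(25/3) = 1150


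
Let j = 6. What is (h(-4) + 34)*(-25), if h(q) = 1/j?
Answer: -5125/6 ≈ -854.17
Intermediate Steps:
h(q) = ⅙ (h(q) = 1/6 = ⅙)
(h(-4) + 34)*(-25) = (⅙ + 34)*(-25) = (205/6)*(-25) = -5125/6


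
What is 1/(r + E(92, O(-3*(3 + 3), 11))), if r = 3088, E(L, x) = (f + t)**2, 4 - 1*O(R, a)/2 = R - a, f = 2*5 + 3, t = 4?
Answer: 1/3377 ≈ 0.00029612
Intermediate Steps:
f = 13 (f = 10 + 3 = 13)
O(R, a) = 8 - 2*R + 2*a (O(R, a) = 8 - 2*(R - a) = 8 + (-2*R + 2*a) = 8 - 2*R + 2*a)
E(L, x) = 289 (E(L, x) = (13 + 4)**2 = 17**2 = 289)
1/(r + E(92, O(-3*(3 + 3), 11))) = 1/(3088 + 289) = 1/3377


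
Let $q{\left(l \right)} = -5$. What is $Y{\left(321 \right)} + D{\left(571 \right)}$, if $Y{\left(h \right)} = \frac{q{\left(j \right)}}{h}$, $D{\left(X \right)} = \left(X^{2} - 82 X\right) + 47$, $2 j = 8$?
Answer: $\frac{89644381}{321} \approx 2.7927 \cdot 10^{5}$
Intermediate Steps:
$j = 4$ ($j = \frac{1}{2} \cdot 8 = 4$)
$D{\left(X \right)} = 47 + X^{2} - 82 X$
$Y{\left(h \right)} = - \frac{5}{h}$
$Y{\left(321 \right)} + D{\left(571 \right)} = - \frac{5}{321} + \left(47 + 571^{2} - 46822\right) = \left(-5\right) \frac{1}{321} + \left(47 + 326041 - 46822\right) = - \frac{5}{321} + 279266 = \frac{89644381}{321}$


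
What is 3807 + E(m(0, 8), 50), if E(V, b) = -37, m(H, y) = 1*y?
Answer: 3770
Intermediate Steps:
m(H, y) = y
3807 + E(m(0, 8), 50) = 3807 - 37 = 3770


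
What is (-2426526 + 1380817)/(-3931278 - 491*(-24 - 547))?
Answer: 1045709/3650917 ≈ 0.28642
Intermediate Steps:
(-2426526 + 1380817)/(-3931278 - 491*(-24 - 547)) = -1045709/(-3931278 - 491*(-571)) = -1045709/(-3931278 + 280361) = -1045709/(-3650917) = -1045709*(-1/3650917) = 1045709/3650917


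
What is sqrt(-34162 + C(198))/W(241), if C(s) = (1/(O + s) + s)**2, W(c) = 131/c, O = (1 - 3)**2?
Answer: 241*sqrt(205813761)/26462 ≈ 130.66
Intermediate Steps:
O = 4 (O = (-2)**2 = 4)
C(s) = (s + 1/(4 + s))**2 (C(s) = (1/(4 + s) + s)**2 = (s + 1/(4 + s))**2)
sqrt(-34162 + C(198))/W(241) = sqrt(-34162 + (1 + 198**2 + 4*198)**2/(4 + 198)**2)/((131/241)) = sqrt(-34162 + (1 + 39204 + 792)**2/202**2)/((131*(1/241))) = sqrt(-34162 + (1/40804)*39997**2)/(131/241) = sqrt(-34162 + (1/40804)*1599760009)*(241/131) = sqrt(-34162 + 1599760009/40804)*(241/131) = sqrt(205813761/40804)*(241/131) = (sqrt(205813761)/202)*(241/131) = 241*sqrt(205813761)/26462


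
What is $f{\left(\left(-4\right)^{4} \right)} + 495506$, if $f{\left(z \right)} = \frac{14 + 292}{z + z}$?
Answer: $\frac{126849689}{256} \approx 4.9551 \cdot 10^{5}$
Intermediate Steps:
$f{\left(z \right)} = \frac{153}{z}$ ($f{\left(z \right)} = \frac{306}{2 z} = 306 \frac{1}{2 z} = \frac{153}{z}$)
$f{\left(\left(-4\right)^{4} \right)} + 495506 = \frac{153}{\left(-4\right)^{4}} + 495506 = \frac{153}{256} + 495506 = \frac{126849689}{256}$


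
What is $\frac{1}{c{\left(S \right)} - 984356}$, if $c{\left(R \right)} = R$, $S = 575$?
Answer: $- \frac{1}{983781} \approx -1.0165 \cdot 10^{-6}$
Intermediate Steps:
$\frac{1}{c{\left(S \right)} - 984356} = \frac{1}{575 - 984356} = \frac{1}{-983781} = - \frac{1}{983781}$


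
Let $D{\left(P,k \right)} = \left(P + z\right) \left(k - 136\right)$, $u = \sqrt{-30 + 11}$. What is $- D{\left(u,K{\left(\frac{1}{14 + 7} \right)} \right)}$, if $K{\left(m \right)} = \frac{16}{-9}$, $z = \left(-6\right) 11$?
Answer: $- \frac{27280}{3} + \frac{1240 i \sqrt{19}}{9} \approx -9093.3 + 600.56 i$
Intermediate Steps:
$z = -66$
$K{\left(m \right)} = - \frac{16}{9}$ ($K{\left(m \right)} = 16 \left(- \frac{1}{9}\right) = - \frac{16}{9}$)
$u = i \sqrt{19}$ ($u = \sqrt{-19} = i \sqrt{19} \approx 4.3589 i$)
$D{\left(P,k \right)} = \left(-136 + k\right) \left(-66 + P\right)$ ($D{\left(P,k \right)} = \left(P - 66\right) \left(k - 136\right) = \left(-66 + P\right) \left(-136 + k\right) = \left(-136 + k\right) \left(-66 + P\right)$)
$- D{\left(u,K{\left(\frac{1}{14 + 7} \right)} \right)} = - (8976 - 136 i \sqrt{19} - - \frac{352}{3} + i \sqrt{19} \left(- \frac{16}{9}\right)) = - (8976 - 136 i \sqrt{19} + \frac{352}{3} - \frac{16 i \sqrt{19}}{9}) = - (\frac{27280}{3} - \frac{1240 i \sqrt{19}}{9}) = - \frac{27280}{3} + \frac{1240 i \sqrt{19}}{9}$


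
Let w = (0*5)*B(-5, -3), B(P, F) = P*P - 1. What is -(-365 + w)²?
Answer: -133225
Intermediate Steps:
B(P, F) = -1 + P² (B(P, F) = P² - 1 = -1 + P²)
w = 0 (w = (0*5)*(-1 + (-5)²) = 0*(-1 + 25) = 0*24 = 0)
-(-365 + w)² = -(-365 + 0)² = -1*(-365)² = -1*133225 = -133225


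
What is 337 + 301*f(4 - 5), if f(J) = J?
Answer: 36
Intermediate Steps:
337 + 301*f(4 - 5) = 337 + 301*(4 - 5) = 337 + 301*(-1) = 337 - 301 = 36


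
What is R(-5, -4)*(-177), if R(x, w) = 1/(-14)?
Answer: 177/14 ≈ 12.643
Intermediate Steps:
R(x, w) = -1/14
R(-5, -4)*(-177) = -1/14*(-177) = 177/14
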